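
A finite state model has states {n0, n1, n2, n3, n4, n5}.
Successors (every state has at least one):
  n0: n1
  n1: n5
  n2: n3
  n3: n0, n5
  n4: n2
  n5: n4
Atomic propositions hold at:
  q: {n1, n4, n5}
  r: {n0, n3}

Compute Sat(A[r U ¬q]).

{n0, n2, n3}

Sat(¬q) = {n0, n2, n3}
A[r U ¬q]: least fixpoint, start Z0 = Sat(¬q) = {n0, n2, n3}, add states in Sat(r) with every successor in Z. Already a fixed point.
Sat(A[r U ¬q]) = {n0, n2, n3}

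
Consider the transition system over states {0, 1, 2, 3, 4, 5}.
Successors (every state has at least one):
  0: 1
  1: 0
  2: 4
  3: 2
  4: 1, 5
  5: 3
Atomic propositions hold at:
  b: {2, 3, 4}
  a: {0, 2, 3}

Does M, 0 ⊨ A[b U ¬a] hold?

Sat(¬a) = {1, 4, 5}
A[b U ¬a]: least fixpoint, start Z0 = Sat(¬a) = {1, 4, 5}, add states in Sat(b) with every successor in Z. Z1 = {1, 2, 4, 5}; Z2 = {1, 2, 3, 4, 5}; fixed.
Sat(A[b U ¬a]) = {1, 2, 3, 4, 5}
0 ∉ Sat(A[b U ¬a]) = {1, 2, 3, 4, 5}, so the formula does not hold at 0.

No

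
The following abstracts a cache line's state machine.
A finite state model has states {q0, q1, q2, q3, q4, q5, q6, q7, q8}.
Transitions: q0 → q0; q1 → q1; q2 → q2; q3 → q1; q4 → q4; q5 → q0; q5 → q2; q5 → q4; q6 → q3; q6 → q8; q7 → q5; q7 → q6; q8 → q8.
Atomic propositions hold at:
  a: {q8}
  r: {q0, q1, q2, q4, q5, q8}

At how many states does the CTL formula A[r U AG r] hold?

6

AG r: greatest fixpoint, start Z0 = {q0, q1, q2, q4, q5, q8}, keep only states in Sat with every successor in Z. Already a fixed point.
Sat(AG r) = {q0, q1, q2, q4, q5, q8}
A[r U AG r]: least fixpoint, start Z0 = Sat(AG r) = {q0, q1, q2, q4, q5, q8}, add states in Sat(r) with every successor in Z. Already a fixed point.
Sat(A[r U AG r]) = {q0, q1, q2, q4, q5, q8}
|Sat(A[r U AG r])| = |{q0, q1, q2, q4, q5, q8}| = 6.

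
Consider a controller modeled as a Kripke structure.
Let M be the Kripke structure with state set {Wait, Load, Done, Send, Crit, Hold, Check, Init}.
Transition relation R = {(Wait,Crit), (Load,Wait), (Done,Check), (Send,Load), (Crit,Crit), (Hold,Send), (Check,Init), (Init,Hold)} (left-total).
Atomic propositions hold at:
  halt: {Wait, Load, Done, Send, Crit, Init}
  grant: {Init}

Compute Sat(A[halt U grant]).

{Init}

A[halt U grant]: least fixpoint, start Z0 = Sat(grant) = {Init}, add states in Sat(halt) with every successor in Z. Already a fixed point.
Sat(A[halt U grant]) = {Init}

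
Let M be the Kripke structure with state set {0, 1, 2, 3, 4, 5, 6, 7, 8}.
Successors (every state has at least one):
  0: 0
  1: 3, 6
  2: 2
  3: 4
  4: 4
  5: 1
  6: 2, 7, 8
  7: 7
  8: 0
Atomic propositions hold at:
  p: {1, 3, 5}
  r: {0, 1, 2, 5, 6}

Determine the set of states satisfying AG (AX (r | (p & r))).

{0, 2, 8}

Sat(p & r) = {1, 5}
Sat(r | (p & r)) = {0, 1, 2, 5, 6}
Sat(AX (r | (p & r))) = {s : every successor in {0, 1, 2, 5, 6}} = {0, 2, 5, 8}
AG (AX (r | (p & r))): greatest fixpoint, start Z0 = {0, 2, 5, 8}, keep only states in Sat with every successor in Z. Z1 = {0, 2, 8}; fixed.
Sat(AG (AX (r | (p & r)))) = {0, 2, 8}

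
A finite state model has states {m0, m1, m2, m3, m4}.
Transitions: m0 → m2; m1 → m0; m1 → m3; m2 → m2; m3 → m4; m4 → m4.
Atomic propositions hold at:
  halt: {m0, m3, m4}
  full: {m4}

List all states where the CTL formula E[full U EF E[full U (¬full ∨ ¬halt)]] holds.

{m0, m1, m2, m3}

Sat(¬full) = {m0, m1, m2, m3}
Sat(¬halt) = {m1, m2}
Sat(¬full ∨ ¬halt) = {m0, m1, m2, m3}
E[full U (¬full ∨ ¬halt)]: least fixpoint, start Z0 = Sat((¬full ∨ ¬halt)) = {m0, m1, m2, m3}, add states in Sat(full) with some successor in Z. Already a fixed point.
Sat(E[full U (¬full ∨ ¬halt)]) = {m0, m1, m2, m3}
EF E[full U (¬full ∨ ¬halt)]: least fixpoint, start Z0 = {m0, m1, m2, m3}, add states with some successor in Z. Already a fixed point.
Sat(EF E[full U (¬full ∨ ¬halt)]) = {m0, m1, m2, m3}
E[full U EF E[full U (¬full ∨ ¬halt)]]: least fixpoint, start Z0 = Sat(EF E[full U (¬full ∨ ¬halt)]) = {m0, m1, m2, m3}, add states in Sat(full) with some successor in Z. Already a fixed point.
Sat(E[full U EF E[full U (¬full ∨ ¬halt)]]) = {m0, m1, m2, m3}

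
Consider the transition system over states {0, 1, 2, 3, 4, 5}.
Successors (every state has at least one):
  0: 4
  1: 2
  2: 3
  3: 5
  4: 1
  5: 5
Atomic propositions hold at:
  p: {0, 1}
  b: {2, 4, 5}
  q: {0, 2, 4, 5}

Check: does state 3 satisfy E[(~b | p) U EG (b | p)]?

Yes

Sat(~b) = {0, 1, 3}
Sat(~b | p) = {0, 1, 3}
Sat(b | p) = {0, 1, 2, 4, 5}
EG (b | p): greatest fixpoint, start Z0 = {0, 1, 2, 4, 5}, keep only states in Sat with some successor in Z. Z1 = {0, 1, 4, 5}; Z2 = {0, 4, 5}; Z3 = {0, 5}; Z4 = {5}; fixed.
Sat(EG (b | p)) = {5}
E[(~b | p) U EG (b | p)]: least fixpoint, start Z0 = Sat(EG (b | p)) = {5}, add states in Sat(~b | p) with some successor in Z. Z1 = {3, 5}; fixed.
Sat(E[(~b | p) U EG (b | p)]) = {3, 5}
3 ∈ Sat(E[(~b | p) U EG (b | p)]) = {3, 5}, so the formula holds at 3.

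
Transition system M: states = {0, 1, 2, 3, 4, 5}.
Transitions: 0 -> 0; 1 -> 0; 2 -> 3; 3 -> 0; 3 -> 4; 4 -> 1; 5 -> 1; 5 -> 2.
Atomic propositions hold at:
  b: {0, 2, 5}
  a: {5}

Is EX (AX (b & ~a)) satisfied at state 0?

Sat(~a) = {0, 1, 2, 3, 4}
Sat(b & ~a) = {0, 2}
Sat(AX (b & ~a)) = {s : every successor in {0, 2}} = {0, 1}
Sat(EX (AX (b & ~a))) = {s : some successor in {0, 1}} = {0, 1, 3, 4, 5}
0 ∈ Sat(EX (AX (b & ~a))) = {0, 1, 3, 4, 5}, so the formula holds at 0.

Yes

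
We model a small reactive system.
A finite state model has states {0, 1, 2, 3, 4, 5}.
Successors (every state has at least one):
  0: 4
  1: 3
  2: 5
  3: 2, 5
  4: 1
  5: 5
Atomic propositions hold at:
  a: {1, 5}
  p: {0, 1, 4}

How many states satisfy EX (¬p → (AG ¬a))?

2

Sat(¬p) = {2, 3, 5}
Sat(¬a) = {0, 2, 3, 4}
AG ¬a: greatest fixpoint, start Z0 = {0, 2, 3, 4}, keep only states in Sat with every successor in Z. Z1 = {0}; Z2 = ∅; fixed.
Sat(AG ¬a) = ∅
Sat(¬p → (AG ¬a)) = {0, 1, 4}
Sat(EX (¬p → (AG ¬a))) = {s : some successor in {0, 1, 4}} = {0, 4}
|Sat(EX (¬p → (AG ¬a)))| = |{0, 4}| = 2.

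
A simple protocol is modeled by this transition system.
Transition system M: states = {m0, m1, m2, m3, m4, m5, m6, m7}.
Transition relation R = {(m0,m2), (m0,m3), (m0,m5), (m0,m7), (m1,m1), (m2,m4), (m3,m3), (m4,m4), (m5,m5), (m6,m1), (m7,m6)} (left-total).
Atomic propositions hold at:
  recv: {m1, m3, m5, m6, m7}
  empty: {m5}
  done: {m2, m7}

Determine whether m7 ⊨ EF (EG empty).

EG empty: greatest fixpoint, start Z0 = {m5}, keep only states in Sat with some successor in Z. Already a fixed point.
Sat(EG empty) = {m5}
EF (EG empty): least fixpoint, start Z0 = {m5}, add states with some successor in Z. Z1 = {m0, m5}; fixed.
Sat(EF (EG empty)) = {m0, m5}
m7 ∉ Sat(EF (EG empty)) = {m0, m5}, so the formula does not hold at m7.

No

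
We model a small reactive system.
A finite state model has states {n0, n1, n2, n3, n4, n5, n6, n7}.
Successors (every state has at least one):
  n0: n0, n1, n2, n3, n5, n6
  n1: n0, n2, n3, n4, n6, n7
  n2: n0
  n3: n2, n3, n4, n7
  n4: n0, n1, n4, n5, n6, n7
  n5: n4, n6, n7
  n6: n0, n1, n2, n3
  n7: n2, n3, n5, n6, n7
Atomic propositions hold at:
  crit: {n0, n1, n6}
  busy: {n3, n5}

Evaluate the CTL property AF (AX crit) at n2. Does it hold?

Yes

Sat(AX crit) = {s : every successor in {n0, n1, n6}} = {n2}
AF (AX crit): least fixpoint, start Z0 = {n2}, add states with every successor in Z. Already a fixed point.
Sat(AF (AX crit)) = {n2}
n2 ∈ Sat(AF (AX crit)) = {n2}, so the formula holds at n2.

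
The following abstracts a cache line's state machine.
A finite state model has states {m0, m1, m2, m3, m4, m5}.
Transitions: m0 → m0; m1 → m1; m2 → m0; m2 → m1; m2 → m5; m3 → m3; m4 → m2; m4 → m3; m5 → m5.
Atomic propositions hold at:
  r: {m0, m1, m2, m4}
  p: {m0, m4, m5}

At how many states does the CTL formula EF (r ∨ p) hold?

Sat(r ∨ p) = {m0, m1, m2, m4, m5}
EF (r ∨ p): least fixpoint, start Z0 = {m0, m1, m2, m4, m5}, add states with some successor in Z. Already a fixed point.
Sat(EF (r ∨ p)) = {m0, m1, m2, m4, m5}
|Sat(EF (r ∨ p))| = |{m0, m1, m2, m4, m5}| = 5.

5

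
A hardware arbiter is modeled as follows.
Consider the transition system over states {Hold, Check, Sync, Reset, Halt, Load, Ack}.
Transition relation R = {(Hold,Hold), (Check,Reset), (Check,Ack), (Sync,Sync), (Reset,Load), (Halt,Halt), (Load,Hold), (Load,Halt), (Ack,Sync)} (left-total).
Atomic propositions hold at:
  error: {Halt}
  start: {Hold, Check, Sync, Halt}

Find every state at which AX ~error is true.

{Hold, Check, Sync, Reset, Ack}

Sat(~error) = {Hold, Check, Sync, Reset, Load, Ack}
Sat(AX ~error) = {s : every successor in {Hold, Check, Sync, Reset, Load, Ack}} = {Hold, Check, Sync, Reset, Ack}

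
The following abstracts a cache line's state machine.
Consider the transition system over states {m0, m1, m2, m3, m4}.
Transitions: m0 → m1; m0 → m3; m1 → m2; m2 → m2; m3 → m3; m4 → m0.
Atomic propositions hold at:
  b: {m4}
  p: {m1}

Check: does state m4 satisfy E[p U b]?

E[p U b]: least fixpoint, start Z0 = Sat(b) = {m4}, add states in Sat(p) with some successor in Z. Already a fixed point.
Sat(E[p U b]) = {m4}
m4 ∈ Sat(E[p U b]) = {m4}, so the formula holds at m4.

Yes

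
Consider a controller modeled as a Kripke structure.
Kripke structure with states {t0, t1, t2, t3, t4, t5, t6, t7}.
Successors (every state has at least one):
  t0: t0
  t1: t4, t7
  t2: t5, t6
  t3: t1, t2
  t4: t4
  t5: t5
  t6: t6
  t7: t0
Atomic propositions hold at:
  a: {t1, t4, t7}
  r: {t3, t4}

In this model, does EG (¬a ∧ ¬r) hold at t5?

Sat(¬a) = {t0, t2, t3, t5, t6}
Sat(¬r) = {t0, t1, t2, t5, t6, t7}
Sat(¬a ∧ ¬r) = {t0, t2, t5, t6}
EG (¬a ∧ ¬r): greatest fixpoint, start Z0 = {t0, t2, t5, t6}, keep only states in Sat with some successor in Z. Already a fixed point.
Sat(EG (¬a ∧ ¬r)) = {t0, t2, t5, t6}
t5 ∈ Sat(EG (¬a ∧ ¬r)) = {t0, t2, t5, t6}, so the formula holds at t5.

Yes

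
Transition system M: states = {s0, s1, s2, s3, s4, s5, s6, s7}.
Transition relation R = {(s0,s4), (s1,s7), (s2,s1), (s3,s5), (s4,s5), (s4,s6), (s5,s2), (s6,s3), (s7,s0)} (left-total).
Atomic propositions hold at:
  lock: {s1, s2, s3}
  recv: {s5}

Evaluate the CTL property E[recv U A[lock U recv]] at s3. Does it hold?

Yes

A[lock U recv]: least fixpoint, start Z0 = Sat(recv) = {s5}, add states in Sat(lock) with every successor in Z. Z1 = {s3, s5}; fixed.
Sat(A[lock U recv]) = {s3, s5}
E[recv U A[lock U recv]]: least fixpoint, start Z0 = Sat(A[lock U recv]) = {s3, s5}, add states in Sat(recv) with some successor in Z. Already a fixed point.
Sat(E[recv U A[lock U recv]]) = {s3, s5}
s3 ∈ Sat(E[recv U A[lock U recv]]) = {s3, s5}, so the formula holds at s3.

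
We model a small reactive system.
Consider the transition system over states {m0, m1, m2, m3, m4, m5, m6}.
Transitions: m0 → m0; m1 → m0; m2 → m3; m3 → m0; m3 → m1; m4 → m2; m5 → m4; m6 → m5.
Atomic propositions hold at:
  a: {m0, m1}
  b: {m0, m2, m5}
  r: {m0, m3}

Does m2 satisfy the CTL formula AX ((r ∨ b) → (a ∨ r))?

Yes

Sat(r ∨ b) = {m0, m2, m3, m5}
Sat(a ∨ r) = {m0, m1, m3}
Sat((r ∨ b) → (a ∨ r)) = {m0, m1, m3, m4, m6}
Sat(AX ((r ∨ b) → (a ∨ r))) = {s : every successor in {m0, m1, m3, m4, m6}} = {m0, m1, m2, m3, m5}
m2 ∈ Sat(AX ((r ∨ b) → (a ∨ r))) = {m0, m1, m2, m3, m5}, so the formula holds at m2.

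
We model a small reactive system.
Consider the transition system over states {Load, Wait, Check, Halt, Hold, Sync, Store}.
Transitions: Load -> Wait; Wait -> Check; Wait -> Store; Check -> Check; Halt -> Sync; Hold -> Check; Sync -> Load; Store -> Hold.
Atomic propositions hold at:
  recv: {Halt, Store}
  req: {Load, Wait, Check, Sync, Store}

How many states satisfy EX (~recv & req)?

Sat(~recv) = {Load, Wait, Check, Hold, Sync}
Sat(~recv & req) = {Load, Wait, Check, Sync}
Sat(EX (~recv & req)) = {s : some successor in {Load, Wait, Check, Sync}} = {Load, Wait, Check, Halt, Hold, Sync}
|Sat(EX (~recv & req))| = |{Load, Wait, Check, Halt, Hold, Sync}| = 6.

6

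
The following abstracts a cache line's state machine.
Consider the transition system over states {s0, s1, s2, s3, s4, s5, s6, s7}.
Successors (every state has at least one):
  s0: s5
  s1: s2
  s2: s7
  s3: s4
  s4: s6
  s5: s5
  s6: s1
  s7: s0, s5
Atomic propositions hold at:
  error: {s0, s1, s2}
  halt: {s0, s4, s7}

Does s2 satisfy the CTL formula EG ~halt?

No

Sat(~halt) = {s1, s2, s3, s5, s6}
EG ~halt: greatest fixpoint, start Z0 = {s1, s2, s3, s5, s6}, keep only states in Sat with some successor in Z. Z1 = {s1, s5, s6}; Z2 = {s5, s6}; Z3 = {s5}; fixed.
Sat(EG ~halt) = {s5}
s2 ∉ Sat(EG ~halt) = {s5}, so the formula does not hold at s2.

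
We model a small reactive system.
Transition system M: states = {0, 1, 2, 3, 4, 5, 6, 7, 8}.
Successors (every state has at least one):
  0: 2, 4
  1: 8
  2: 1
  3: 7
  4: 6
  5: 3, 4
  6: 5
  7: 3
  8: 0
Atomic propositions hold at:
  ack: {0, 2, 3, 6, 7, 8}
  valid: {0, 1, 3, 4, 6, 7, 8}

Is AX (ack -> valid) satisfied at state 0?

Sat(ack -> valid) = {0, 1, 3, 4, 5, 6, 7, 8}
Sat(AX (ack -> valid)) = {s : every successor in {0, 1, 3, 4, 5, 6, 7, 8}} = {1, 2, 3, 4, 5, 6, 7, 8}
0 ∉ Sat(AX (ack -> valid)) = {1, 2, 3, 4, 5, 6, 7, 8}, so the formula does not hold at 0.

No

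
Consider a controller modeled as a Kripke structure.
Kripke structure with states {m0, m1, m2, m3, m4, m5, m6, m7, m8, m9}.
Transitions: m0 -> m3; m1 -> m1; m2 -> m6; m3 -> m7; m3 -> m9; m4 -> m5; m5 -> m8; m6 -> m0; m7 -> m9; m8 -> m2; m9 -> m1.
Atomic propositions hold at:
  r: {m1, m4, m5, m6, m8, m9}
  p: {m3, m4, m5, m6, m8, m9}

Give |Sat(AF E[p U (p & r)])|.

9

Sat(p & r) = {m4, m5, m6, m8, m9}
E[p U (p & r)]: least fixpoint, start Z0 = Sat((p & r)) = {m4, m5, m6, m8, m9}, add states in Sat(p) with some successor in Z. Z1 = {m3, m4, m5, m6, m8, m9}; fixed.
Sat(E[p U (p & r)]) = {m3, m4, m5, m6, m8, m9}
AF E[p U (p & r)]: least fixpoint, start Z0 = {m3, m4, m5, m6, m8, m9}, add states with every successor in Z. Z1 = {m0, m2, m3, m4, m5, m6, m7, m8, m9}; fixed.
Sat(AF E[p U (p & r)]) = {m0, m2, m3, m4, m5, m6, m7, m8, m9}
|Sat(AF E[p U (p & r)])| = |{m0, m2, m3, m4, m5, m6, m7, m8, m9}| = 9.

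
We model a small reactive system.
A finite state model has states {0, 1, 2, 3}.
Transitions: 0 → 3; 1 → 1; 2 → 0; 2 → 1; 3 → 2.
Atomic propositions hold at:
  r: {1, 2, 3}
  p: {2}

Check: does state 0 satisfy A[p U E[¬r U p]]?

Sat(¬r) = {0}
E[¬r U p]: least fixpoint, start Z0 = Sat(p) = {2}, add states in Sat(¬r) with some successor in Z. Already a fixed point.
Sat(E[¬r U p]) = {2}
A[p U E[¬r U p]]: least fixpoint, start Z0 = Sat(E[¬r U p]) = {2}, add states in Sat(p) with every successor in Z. Already a fixed point.
Sat(A[p U E[¬r U p]]) = {2}
0 ∉ Sat(A[p U E[¬r U p]]) = {2}, so the formula does not hold at 0.

No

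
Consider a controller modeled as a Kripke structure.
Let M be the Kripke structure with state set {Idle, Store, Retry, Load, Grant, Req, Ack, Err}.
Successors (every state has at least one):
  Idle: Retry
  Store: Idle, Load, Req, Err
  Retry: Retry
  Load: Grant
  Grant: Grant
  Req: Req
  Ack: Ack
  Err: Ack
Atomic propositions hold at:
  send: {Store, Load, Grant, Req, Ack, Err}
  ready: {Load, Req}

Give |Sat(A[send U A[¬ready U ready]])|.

Sat(¬ready) = {Idle, Store, Retry, Grant, Ack, Err}
A[¬ready U ready]: least fixpoint, start Z0 = Sat(ready) = {Load, Req}, add states in Sat(¬ready) with every successor in Z. Already a fixed point.
Sat(A[¬ready U ready]) = {Load, Req}
A[send U A[¬ready U ready]]: least fixpoint, start Z0 = Sat(A[¬ready U ready]) = {Load, Req}, add states in Sat(send) with every successor in Z. Already a fixed point.
Sat(A[send U A[¬ready U ready]]) = {Load, Req}
|Sat(A[send U A[¬ready U ready]])| = |{Load, Req}| = 2.

2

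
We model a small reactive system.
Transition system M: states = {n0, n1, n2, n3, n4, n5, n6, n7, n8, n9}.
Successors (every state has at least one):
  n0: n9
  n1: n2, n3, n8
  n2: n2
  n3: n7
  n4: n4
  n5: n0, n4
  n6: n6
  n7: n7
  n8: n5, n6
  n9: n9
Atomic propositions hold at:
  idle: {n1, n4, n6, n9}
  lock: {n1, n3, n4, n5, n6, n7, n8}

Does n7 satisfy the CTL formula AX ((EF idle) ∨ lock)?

EF idle: least fixpoint, start Z0 = {n1, n4, n6, n9}, add states with some successor in Z. Z1 = {n0, n1, n4, n5, n6, n8, n9}; fixed.
Sat(EF idle) = {n0, n1, n4, n5, n6, n8, n9}
Sat((EF idle) ∨ lock) = {n0, n1, n3, n4, n5, n6, n7, n8, n9}
Sat(AX ((EF idle) ∨ lock)) = {s : every successor in {n0, n1, n3, n4, n5, n6, n7, n8, n9}} = {n0, n3, n4, n5, n6, n7, n8, n9}
n7 ∈ Sat(AX ((EF idle) ∨ lock)) = {n0, n3, n4, n5, n6, n7, n8, n9}, so the formula holds at n7.

Yes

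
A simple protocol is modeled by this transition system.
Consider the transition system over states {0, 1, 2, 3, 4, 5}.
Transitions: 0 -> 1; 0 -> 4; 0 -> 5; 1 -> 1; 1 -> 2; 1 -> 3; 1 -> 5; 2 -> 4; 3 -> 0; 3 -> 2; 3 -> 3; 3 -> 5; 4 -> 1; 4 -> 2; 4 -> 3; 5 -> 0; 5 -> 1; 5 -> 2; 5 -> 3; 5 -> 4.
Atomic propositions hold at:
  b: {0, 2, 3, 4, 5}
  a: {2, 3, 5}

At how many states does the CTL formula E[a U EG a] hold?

EG a: greatest fixpoint, start Z0 = {2, 3, 5}, keep only states in Sat with some successor in Z. Z1 = {3, 5}; fixed.
Sat(EG a) = {3, 5}
E[a U EG a]: least fixpoint, start Z0 = Sat(EG a) = {3, 5}, add states in Sat(a) with some successor in Z. Already a fixed point.
Sat(E[a U EG a]) = {3, 5}
|Sat(E[a U EG a])| = |{3, 5}| = 2.

2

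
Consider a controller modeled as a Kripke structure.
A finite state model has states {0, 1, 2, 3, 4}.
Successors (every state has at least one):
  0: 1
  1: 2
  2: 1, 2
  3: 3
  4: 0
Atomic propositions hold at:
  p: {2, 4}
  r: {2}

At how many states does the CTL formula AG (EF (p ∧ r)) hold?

Sat(p ∧ r) = {2}
EF (p ∧ r): least fixpoint, start Z0 = {2}, add states with some successor in Z. Z1 = {1, 2}; Z2 = {0, 1, 2}; Z3 = {0, 1, 2, 4}; fixed.
Sat(EF (p ∧ r)) = {0, 1, 2, 4}
AG (EF (p ∧ r)): greatest fixpoint, start Z0 = {0, 1, 2, 4}, keep only states in Sat with every successor in Z. Already a fixed point.
Sat(AG (EF (p ∧ r))) = {0, 1, 2, 4}
|Sat(AG (EF (p ∧ r)))| = |{0, 1, 2, 4}| = 4.

4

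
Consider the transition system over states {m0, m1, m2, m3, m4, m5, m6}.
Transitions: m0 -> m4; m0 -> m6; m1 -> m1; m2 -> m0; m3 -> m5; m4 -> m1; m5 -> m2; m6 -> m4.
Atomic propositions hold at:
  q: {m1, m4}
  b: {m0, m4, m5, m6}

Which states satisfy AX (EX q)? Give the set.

{m0, m1, m2, m4, m6}

Sat(EX q) = {s : some successor in {m1, m4}} = {m0, m1, m4, m6}
Sat(AX (EX q)) = {s : every successor in {m0, m1, m4, m6}} = {m0, m1, m2, m4, m6}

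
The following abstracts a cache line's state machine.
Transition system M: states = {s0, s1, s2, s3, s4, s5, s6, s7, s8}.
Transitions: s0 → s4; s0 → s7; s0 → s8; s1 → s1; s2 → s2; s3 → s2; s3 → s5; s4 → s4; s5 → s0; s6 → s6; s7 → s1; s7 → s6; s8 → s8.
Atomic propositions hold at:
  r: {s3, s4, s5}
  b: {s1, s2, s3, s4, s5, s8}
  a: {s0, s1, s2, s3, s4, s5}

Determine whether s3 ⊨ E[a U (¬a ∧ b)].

Yes

Sat(¬a) = {s6, s7, s8}
Sat(¬a ∧ b) = {s8}
E[a U (¬a ∧ b)]: least fixpoint, start Z0 = Sat((¬a ∧ b)) = {s8}, add states in Sat(a) with some successor in Z. Z1 = {s0, s8}; Z2 = {s0, s5, s8}; Z3 = {s0, s3, s5, s8}; fixed.
Sat(E[a U (¬a ∧ b)]) = {s0, s3, s5, s8}
s3 ∈ Sat(E[a U (¬a ∧ b)]) = {s0, s3, s5, s8}, so the formula holds at s3.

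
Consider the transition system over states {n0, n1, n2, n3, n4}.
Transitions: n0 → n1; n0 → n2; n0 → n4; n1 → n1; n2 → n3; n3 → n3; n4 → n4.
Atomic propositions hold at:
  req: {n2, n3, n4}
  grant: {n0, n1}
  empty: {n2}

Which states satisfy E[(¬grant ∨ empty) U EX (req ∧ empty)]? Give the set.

Sat(¬grant) = {n2, n3, n4}
Sat(¬grant ∨ empty) = {n2, n3, n4}
Sat(req ∧ empty) = {n2}
Sat(EX (req ∧ empty)) = {s : some successor in {n2}} = {n0}
E[(¬grant ∨ empty) U EX (req ∧ empty)]: least fixpoint, start Z0 = Sat(EX (req ∧ empty)) = {n0}, add states in Sat(¬grant ∨ empty) with some successor in Z. Already a fixed point.
Sat(E[(¬grant ∨ empty) U EX (req ∧ empty)]) = {n0}

{n0}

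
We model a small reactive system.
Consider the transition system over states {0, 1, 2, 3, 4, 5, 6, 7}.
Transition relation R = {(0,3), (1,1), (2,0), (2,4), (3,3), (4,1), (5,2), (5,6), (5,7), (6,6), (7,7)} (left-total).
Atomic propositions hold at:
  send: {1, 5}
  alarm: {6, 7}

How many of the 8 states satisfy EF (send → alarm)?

Sat(send → alarm) = {0, 2, 3, 4, 6, 7}
EF (send → alarm): least fixpoint, start Z0 = {0, 2, 3, 4, 6, 7}, add states with some successor in Z. Z1 = {0, 2, 3, 4, 5, 6, 7}; fixed.
Sat(EF (send → alarm)) = {0, 2, 3, 4, 5, 6, 7}
|Sat(EF (send → alarm))| = |{0, 2, 3, 4, 5, 6, 7}| = 7.

7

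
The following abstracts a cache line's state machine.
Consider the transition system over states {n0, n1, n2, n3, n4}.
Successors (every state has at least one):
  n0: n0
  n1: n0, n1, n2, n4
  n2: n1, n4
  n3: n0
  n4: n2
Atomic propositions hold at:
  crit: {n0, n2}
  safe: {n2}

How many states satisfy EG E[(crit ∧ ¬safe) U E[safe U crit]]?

1

Sat(¬safe) = {n0, n1, n3, n4}
Sat(crit ∧ ¬safe) = {n0}
E[safe U crit]: least fixpoint, start Z0 = Sat(crit) = {n0, n2}, add states in Sat(safe) with some successor in Z. Already a fixed point.
Sat(E[safe U crit]) = {n0, n2}
E[(crit ∧ ¬safe) U E[safe U crit]]: least fixpoint, start Z0 = Sat(E[safe U crit]) = {n0, n2}, add states in Sat(crit ∧ ¬safe) with some successor in Z. Already a fixed point.
Sat(E[(crit ∧ ¬safe) U E[safe U crit]]) = {n0, n2}
EG E[(crit ∧ ¬safe) U E[safe U crit]]: greatest fixpoint, start Z0 = {n0, n2}, keep only states in Sat with some successor in Z. Z1 = {n0}; fixed.
Sat(EG E[(crit ∧ ¬safe) U E[safe U crit]]) = {n0}
|Sat(EG E[(crit ∧ ¬safe) U E[safe U crit]])| = |{n0}| = 1.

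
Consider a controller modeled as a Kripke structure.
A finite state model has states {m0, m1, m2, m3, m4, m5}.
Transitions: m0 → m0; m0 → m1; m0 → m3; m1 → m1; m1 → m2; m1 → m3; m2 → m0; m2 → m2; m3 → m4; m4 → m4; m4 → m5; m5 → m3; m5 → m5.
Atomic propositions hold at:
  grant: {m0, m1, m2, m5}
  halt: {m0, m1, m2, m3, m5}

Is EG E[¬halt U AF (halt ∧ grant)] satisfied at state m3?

No

Sat(¬halt) = {m4}
Sat(halt ∧ grant) = {m0, m1, m2, m5}
AF (halt ∧ grant): least fixpoint, start Z0 = {m0, m1, m2, m5}, add states with every successor in Z. Already a fixed point.
Sat(AF (halt ∧ grant)) = {m0, m1, m2, m5}
E[¬halt U AF (halt ∧ grant)]: least fixpoint, start Z0 = Sat(AF (halt ∧ grant)) = {m0, m1, m2, m5}, add states in Sat(¬halt) with some successor in Z. Z1 = {m0, m1, m2, m4, m5}; fixed.
Sat(E[¬halt U AF (halt ∧ grant)]) = {m0, m1, m2, m4, m5}
EG E[¬halt U AF (halt ∧ grant)]: greatest fixpoint, start Z0 = {m0, m1, m2, m4, m5}, keep only states in Sat with some successor in Z. Already a fixed point.
Sat(EG E[¬halt U AF (halt ∧ grant)]) = {m0, m1, m2, m4, m5}
m3 ∉ Sat(EG E[¬halt U AF (halt ∧ grant)]) = {m0, m1, m2, m4, m5}, so the formula does not hold at m3.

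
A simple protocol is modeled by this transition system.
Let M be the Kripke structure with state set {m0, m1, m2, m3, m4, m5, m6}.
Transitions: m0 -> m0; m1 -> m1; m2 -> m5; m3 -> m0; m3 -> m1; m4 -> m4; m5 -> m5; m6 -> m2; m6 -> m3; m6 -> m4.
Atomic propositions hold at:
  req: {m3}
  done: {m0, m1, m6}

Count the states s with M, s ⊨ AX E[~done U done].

3

Sat(~done) = {m2, m3, m4, m5}
E[~done U done]: least fixpoint, start Z0 = Sat(done) = {m0, m1, m6}, add states in Sat(~done) with some successor in Z. Z1 = {m0, m1, m3, m6}; fixed.
Sat(E[~done U done]) = {m0, m1, m3, m6}
Sat(AX E[~done U done]) = {s : every successor in {m0, m1, m3, m6}} = {m0, m1, m3}
|Sat(AX E[~done U done])| = |{m0, m1, m3}| = 3.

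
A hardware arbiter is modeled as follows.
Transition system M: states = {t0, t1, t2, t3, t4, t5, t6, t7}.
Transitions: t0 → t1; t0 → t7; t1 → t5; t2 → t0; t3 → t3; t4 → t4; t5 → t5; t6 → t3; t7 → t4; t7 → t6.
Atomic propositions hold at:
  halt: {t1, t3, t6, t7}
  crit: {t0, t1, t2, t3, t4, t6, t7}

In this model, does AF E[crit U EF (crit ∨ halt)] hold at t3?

Sat(crit ∨ halt) = {t0, t1, t2, t3, t4, t6, t7}
EF (crit ∨ halt): least fixpoint, start Z0 = {t0, t1, t2, t3, t4, t6, t7}, add states with some successor in Z. Already a fixed point.
Sat(EF (crit ∨ halt)) = {t0, t1, t2, t3, t4, t6, t7}
E[crit U EF (crit ∨ halt)]: least fixpoint, start Z0 = Sat(EF (crit ∨ halt)) = {t0, t1, t2, t3, t4, t6, t7}, add states in Sat(crit) with some successor in Z. Already a fixed point.
Sat(E[crit U EF (crit ∨ halt)]) = {t0, t1, t2, t3, t4, t6, t7}
AF E[crit U EF (crit ∨ halt)]: least fixpoint, start Z0 = {t0, t1, t2, t3, t4, t6, t7}, add states with every successor in Z. Already a fixed point.
Sat(AF E[crit U EF (crit ∨ halt)]) = {t0, t1, t2, t3, t4, t6, t7}
t3 ∈ Sat(AF E[crit U EF (crit ∨ halt)]) = {t0, t1, t2, t3, t4, t6, t7}, so the formula holds at t3.

Yes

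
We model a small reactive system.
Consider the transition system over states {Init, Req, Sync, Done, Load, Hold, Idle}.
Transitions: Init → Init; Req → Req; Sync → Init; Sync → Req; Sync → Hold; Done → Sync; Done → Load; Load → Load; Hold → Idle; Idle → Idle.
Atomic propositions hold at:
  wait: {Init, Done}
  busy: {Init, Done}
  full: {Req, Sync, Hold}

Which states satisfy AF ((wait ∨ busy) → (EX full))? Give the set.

{Req, Sync, Done, Load, Hold, Idle}

Sat(wait ∨ busy) = {Init, Done}
Sat(EX full) = {s : some successor in {Req, Sync, Hold}} = {Req, Sync, Done}
Sat((wait ∨ busy) → (EX full)) = {Req, Sync, Done, Load, Hold, Idle}
AF ((wait ∨ busy) → (EX full)): least fixpoint, start Z0 = {Req, Sync, Done, Load, Hold, Idle}, add states with every successor in Z. Already a fixed point.
Sat(AF ((wait ∨ busy) → (EX full))) = {Req, Sync, Done, Load, Hold, Idle}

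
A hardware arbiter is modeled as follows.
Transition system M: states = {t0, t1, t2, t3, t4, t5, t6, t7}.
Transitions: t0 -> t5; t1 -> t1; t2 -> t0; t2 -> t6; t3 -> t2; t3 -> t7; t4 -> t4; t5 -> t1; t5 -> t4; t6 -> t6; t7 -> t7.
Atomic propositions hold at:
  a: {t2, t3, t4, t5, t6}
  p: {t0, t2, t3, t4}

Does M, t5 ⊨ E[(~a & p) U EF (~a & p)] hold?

Sat(~a) = {t0, t1, t7}
Sat(~a & p) = {t0}
EF (~a & p): least fixpoint, start Z0 = {t0}, add states with some successor in Z. Z1 = {t0, t2}; Z2 = {t0, t2, t3}; fixed.
Sat(EF (~a & p)) = {t0, t2, t3}
E[(~a & p) U EF (~a & p)]: least fixpoint, start Z0 = Sat(EF (~a & p)) = {t0, t2, t3}, add states in Sat(~a & p) with some successor in Z. Already a fixed point.
Sat(E[(~a & p) U EF (~a & p)]) = {t0, t2, t3}
t5 ∉ Sat(E[(~a & p) U EF (~a & p)]) = {t0, t2, t3}, so the formula does not hold at t5.

No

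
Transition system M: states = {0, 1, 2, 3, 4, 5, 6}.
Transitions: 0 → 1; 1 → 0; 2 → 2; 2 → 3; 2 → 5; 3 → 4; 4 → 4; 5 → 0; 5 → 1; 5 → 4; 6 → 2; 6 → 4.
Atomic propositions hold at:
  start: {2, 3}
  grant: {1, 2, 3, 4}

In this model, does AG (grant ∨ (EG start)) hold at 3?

Yes

EG start: greatest fixpoint, start Z0 = {2, 3}, keep only states in Sat with some successor in Z. Z1 = {2}; fixed.
Sat(EG start) = {2}
Sat(grant ∨ (EG start)) = {1, 2, 3, 4}
AG (grant ∨ (EG start)): greatest fixpoint, start Z0 = {1, 2, 3, 4}, keep only states in Sat with every successor in Z. Z1 = {3, 4}; fixed.
Sat(AG (grant ∨ (EG start))) = {3, 4}
3 ∈ Sat(AG (grant ∨ (EG start))) = {3, 4}, so the formula holds at 3.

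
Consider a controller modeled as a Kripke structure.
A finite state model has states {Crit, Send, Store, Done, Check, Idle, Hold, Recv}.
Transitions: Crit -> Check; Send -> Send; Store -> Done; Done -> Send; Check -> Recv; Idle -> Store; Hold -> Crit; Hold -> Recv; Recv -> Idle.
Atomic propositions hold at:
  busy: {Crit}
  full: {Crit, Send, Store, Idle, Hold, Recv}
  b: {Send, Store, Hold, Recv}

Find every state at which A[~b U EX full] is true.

{Crit, Send, Done, Check, Idle, Hold, Recv}

Sat(~b) = {Crit, Done, Check, Idle}
Sat(EX full) = {s : some successor in {Crit, Send, Store, Idle, Hold, Recv}} = {Send, Done, Check, Idle, Hold, Recv}
A[~b U EX full]: least fixpoint, start Z0 = Sat(EX full) = {Send, Done, Check, Idle, Hold, Recv}, add states in Sat(~b) with every successor in Z. Z1 = {Crit, Send, Done, Check, Idle, Hold, Recv}; fixed.
Sat(A[~b U EX full]) = {Crit, Send, Done, Check, Idle, Hold, Recv}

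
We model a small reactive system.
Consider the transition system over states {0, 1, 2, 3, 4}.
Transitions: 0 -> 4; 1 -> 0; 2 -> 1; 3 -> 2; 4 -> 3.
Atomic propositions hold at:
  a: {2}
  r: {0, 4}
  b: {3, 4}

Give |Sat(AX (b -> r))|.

4

Sat(b -> r) = {0, 1, 2, 4}
Sat(AX (b -> r)) = {s : every successor in {0, 1, 2, 4}} = {0, 1, 2, 3}
|Sat(AX (b -> r))| = |{0, 1, 2, 3}| = 4.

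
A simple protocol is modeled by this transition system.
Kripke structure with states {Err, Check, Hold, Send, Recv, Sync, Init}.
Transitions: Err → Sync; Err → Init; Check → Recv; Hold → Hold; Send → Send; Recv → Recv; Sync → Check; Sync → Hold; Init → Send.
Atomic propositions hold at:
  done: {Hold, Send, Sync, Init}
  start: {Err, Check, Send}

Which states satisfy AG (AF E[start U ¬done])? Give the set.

{Check, Recv}

Sat(¬done) = {Err, Check, Recv}
E[start U ¬done]: least fixpoint, start Z0 = Sat(¬done) = {Err, Check, Recv}, add states in Sat(start) with some successor in Z. Already a fixed point.
Sat(E[start U ¬done]) = {Err, Check, Recv}
AF E[start U ¬done]: least fixpoint, start Z0 = {Err, Check, Recv}, add states with every successor in Z. Already a fixed point.
Sat(AF E[start U ¬done]) = {Err, Check, Recv}
AG (AF E[start U ¬done]): greatest fixpoint, start Z0 = {Err, Check, Recv}, keep only states in Sat with every successor in Z. Z1 = {Check, Recv}; fixed.
Sat(AG (AF E[start U ¬done])) = {Check, Recv}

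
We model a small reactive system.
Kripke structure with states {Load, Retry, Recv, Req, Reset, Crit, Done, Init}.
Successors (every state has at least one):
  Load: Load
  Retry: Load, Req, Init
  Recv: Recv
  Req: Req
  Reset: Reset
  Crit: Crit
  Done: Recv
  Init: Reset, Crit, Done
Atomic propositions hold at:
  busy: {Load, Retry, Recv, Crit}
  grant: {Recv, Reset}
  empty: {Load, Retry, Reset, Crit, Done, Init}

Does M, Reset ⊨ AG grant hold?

AG grant: greatest fixpoint, start Z0 = {Recv, Reset}, keep only states in Sat with every successor in Z. Already a fixed point.
Sat(AG grant) = {Recv, Reset}
Reset ∈ Sat(AG grant) = {Recv, Reset}, so the formula holds at Reset.

Yes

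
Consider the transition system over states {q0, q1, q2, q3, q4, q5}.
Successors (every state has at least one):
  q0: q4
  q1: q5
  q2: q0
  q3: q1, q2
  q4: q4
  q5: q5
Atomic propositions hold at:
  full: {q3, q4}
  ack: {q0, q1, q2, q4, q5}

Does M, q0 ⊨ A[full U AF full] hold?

AF full: least fixpoint, start Z0 = {q3, q4}, add states with every successor in Z. Z1 = {q0, q3, q4}; Z2 = {q0, q2, q3, q4}; fixed.
Sat(AF full) = {q0, q2, q3, q4}
A[full U AF full]: least fixpoint, start Z0 = Sat(AF full) = {q0, q2, q3, q4}, add states in Sat(full) with every successor in Z. Already a fixed point.
Sat(A[full U AF full]) = {q0, q2, q3, q4}
q0 ∈ Sat(A[full U AF full]) = {q0, q2, q3, q4}, so the formula holds at q0.

Yes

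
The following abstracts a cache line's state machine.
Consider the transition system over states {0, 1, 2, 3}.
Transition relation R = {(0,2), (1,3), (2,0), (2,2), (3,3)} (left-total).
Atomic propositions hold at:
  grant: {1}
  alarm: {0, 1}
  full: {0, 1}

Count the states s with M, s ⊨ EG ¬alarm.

Sat(¬alarm) = {2, 3}
EG ¬alarm: greatest fixpoint, start Z0 = {2, 3}, keep only states in Sat with some successor in Z. Already a fixed point.
Sat(EG ¬alarm) = {2, 3}
|Sat(EG ¬alarm)| = |{2, 3}| = 2.

2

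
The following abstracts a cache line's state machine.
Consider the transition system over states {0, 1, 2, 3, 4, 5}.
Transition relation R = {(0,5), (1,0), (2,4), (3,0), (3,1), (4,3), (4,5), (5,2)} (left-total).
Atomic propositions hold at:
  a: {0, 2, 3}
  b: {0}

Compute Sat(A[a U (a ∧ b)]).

Sat(a ∧ b) = {0}
A[a U (a ∧ b)]: least fixpoint, start Z0 = Sat((a ∧ b)) = {0}, add states in Sat(a) with every successor in Z. Already a fixed point.
Sat(A[a U (a ∧ b)]) = {0}

{0}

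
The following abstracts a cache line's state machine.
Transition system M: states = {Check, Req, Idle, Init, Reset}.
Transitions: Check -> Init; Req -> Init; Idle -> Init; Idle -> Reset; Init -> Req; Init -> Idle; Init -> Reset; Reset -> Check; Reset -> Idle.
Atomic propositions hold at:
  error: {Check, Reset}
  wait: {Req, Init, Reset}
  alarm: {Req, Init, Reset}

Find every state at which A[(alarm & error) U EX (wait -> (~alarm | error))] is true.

Sat(alarm & error) = {Reset}
Sat(~alarm) = {Check, Idle}
Sat(~alarm | error) = {Check, Idle, Reset}
Sat(wait -> (~alarm | error)) = {Check, Idle, Reset}
Sat(EX (wait -> (~alarm | error))) = {s : some successor in {Check, Idle, Reset}} = {Idle, Init, Reset}
A[(alarm & error) U EX (wait -> (~alarm | error))]: least fixpoint, start Z0 = Sat(EX (wait -> (~alarm | error))) = {Idle, Init, Reset}, add states in Sat(alarm & error) with every successor in Z. Already a fixed point.
Sat(A[(alarm & error) U EX (wait -> (~alarm | error))]) = {Idle, Init, Reset}

{Idle, Init, Reset}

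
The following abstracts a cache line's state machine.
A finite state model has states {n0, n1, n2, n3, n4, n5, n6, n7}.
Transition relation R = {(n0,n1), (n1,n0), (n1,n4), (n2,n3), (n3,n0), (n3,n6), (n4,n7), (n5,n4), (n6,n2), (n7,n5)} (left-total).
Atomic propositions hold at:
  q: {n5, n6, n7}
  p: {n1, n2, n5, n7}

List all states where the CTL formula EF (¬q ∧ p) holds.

{n0, n1, n2, n3, n6}

Sat(¬q) = {n0, n1, n2, n3, n4}
Sat(¬q ∧ p) = {n1, n2}
EF (¬q ∧ p): least fixpoint, start Z0 = {n1, n2}, add states with some successor in Z. Z1 = {n0, n1, n2, n6}; Z2 = {n0, n1, n2, n3, n6}; fixed.
Sat(EF (¬q ∧ p)) = {n0, n1, n2, n3, n6}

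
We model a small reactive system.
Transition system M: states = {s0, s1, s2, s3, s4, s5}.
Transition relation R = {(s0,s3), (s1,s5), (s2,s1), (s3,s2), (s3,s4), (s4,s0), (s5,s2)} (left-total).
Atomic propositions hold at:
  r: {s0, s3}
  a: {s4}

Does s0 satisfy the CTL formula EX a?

No

Sat(EX a) = {s : some successor in {s4}} = {s3}
s0 ∉ Sat(EX a) = {s3}, so the formula does not hold at s0.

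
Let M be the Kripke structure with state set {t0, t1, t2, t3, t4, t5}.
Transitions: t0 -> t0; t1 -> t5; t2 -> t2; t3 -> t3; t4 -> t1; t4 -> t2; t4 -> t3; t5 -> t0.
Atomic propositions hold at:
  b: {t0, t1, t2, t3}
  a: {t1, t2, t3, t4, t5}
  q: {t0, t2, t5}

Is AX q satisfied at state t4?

Sat(AX q) = {s : every successor in {t0, t2, t5}} = {t0, t1, t2, t5}
t4 ∉ Sat(AX q) = {t0, t1, t2, t5}, so the formula does not hold at t4.

No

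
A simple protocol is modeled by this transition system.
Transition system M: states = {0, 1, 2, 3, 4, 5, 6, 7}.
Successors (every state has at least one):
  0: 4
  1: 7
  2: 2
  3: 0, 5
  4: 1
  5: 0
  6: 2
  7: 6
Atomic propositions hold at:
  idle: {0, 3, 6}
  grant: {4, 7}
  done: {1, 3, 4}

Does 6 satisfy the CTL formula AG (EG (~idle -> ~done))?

Yes

Sat(~idle) = {1, 2, 4, 5, 7}
Sat(~done) = {0, 2, 5, 6, 7}
Sat(~idle -> ~done) = {0, 2, 3, 5, 6, 7}
EG (~idle -> ~done): greatest fixpoint, start Z0 = {0, 2, 3, 5, 6, 7}, keep only states in Sat with some successor in Z. Z1 = {2, 3, 5, 6, 7}; Z2 = {2, 3, 6, 7}; Z3 = {2, 6, 7}; fixed.
Sat(EG (~idle -> ~done)) = {2, 6, 7}
AG (EG (~idle -> ~done)): greatest fixpoint, start Z0 = {2, 6, 7}, keep only states in Sat with every successor in Z. Already a fixed point.
Sat(AG (EG (~idle -> ~done))) = {2, 6, 7}
6 ∈ Sat(AG (EG (~idle -> ~done))) = {2, 6, 7}, so the formula holds at 6.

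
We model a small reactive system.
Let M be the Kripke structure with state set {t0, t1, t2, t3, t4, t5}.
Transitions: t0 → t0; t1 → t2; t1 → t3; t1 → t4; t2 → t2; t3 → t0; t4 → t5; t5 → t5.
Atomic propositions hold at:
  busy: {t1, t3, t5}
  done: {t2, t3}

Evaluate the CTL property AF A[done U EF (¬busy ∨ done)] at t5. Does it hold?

No

Sat(¬busy) = {t0, t2, t4}
Sat(¬busy ∨ done) = {t0, t2, t3, t4}
EF (¬busy ∨ done): least fixpoint, start Z0 = {t0, t2, t3, t4}, add states with some successor in Z. Z1 = {t0, t1, t2, t3, t4}; fixed.
Sat(EF (¬busy ∨ done)) = {t0, t1, t2, t3, t4}
A[done U EF (¬busy ∨ done)]: least fixpoint, start Z0 = Sat(EF (¬busy ∨ done)) = {t0, t1, t2, t3, t4}, add states in Sat(done) with every successor in Z. Already a fixed point.
Sat(A[done U EF (¬busy ∨ done)]) = {t0, t1, t2, t3, t4}
AF A[done U EF (¬busy ∨ done)]: least fixpoint, start Z0 = {t0, t1, t2, t3, t4}, add states with every successor in Z. Already a fixed point.
Sat(AF A[done U EF (¬busy ∨ done)]) = {t0, t1, t2, t3, t4}
t5 ∉ Sat(AF A[done U EF (¬busy ∨ done)]) = {t0, t1, t2, t3, t4}, so the formula does not hold at t5.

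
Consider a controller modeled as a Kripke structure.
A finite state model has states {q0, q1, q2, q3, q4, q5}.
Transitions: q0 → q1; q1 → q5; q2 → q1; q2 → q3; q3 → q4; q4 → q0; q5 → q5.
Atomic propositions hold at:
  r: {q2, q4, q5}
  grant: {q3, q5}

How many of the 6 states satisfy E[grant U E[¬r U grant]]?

4

Sat(¬r) = {q0, q1, q3}
E[¬r U grant]: least fixpoint, start Z0 = Sat(grant) = {q3, q5}, add states in Sat(¬r) with some successor in Z. Z1 = {q1, q3, q5}; Z2 = {q0, q1, q3, q5}; fixed.
Sat(E[¬r U grant]) = {q0, q1, q3, q5}
E[grant U E[¬r U grant]]: least fixpoint, start Z0 = Sat(E[¬r U grant]) = {q0, q1, q3, q5}, add states in Sat(grant) with some successor in Z. Already a fixed point.
Sat(E[grant U E[¬r U grant]]) = {q0, q1, q3, q5}
|Sat(E[grant U E[¬r U grant]])| = |{q0, q1, q3, q5}| = 4.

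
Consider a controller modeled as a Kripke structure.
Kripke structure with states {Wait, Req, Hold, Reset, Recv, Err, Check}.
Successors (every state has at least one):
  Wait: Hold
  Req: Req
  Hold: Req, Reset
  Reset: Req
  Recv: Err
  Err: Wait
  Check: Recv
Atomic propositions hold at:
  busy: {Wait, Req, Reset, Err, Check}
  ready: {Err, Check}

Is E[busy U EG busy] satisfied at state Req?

EG busy: greatest fixpoint, start Z0 = {Wait, Req, Reset, Err, Check}, keep only states in Sat with some successor in Z. Z1 = {Req, Reset, Err}; Z2 = {Req, Reset}; fixed.
Sat(EG busy) = {Req, Reset}
E[busy U EG busy]: least fixpoint, start Z0 = Sat(EG busy) = {Req, Reset}, add states in Sat(busy) with some successor in Z. Already a fixed point.
Sat(E[busy U EG busy]) = {Req, Reset}
Req ∈ Sat(E[busy U EG busy]) = {Req, Reset}, so the formula holds at Req.

Yes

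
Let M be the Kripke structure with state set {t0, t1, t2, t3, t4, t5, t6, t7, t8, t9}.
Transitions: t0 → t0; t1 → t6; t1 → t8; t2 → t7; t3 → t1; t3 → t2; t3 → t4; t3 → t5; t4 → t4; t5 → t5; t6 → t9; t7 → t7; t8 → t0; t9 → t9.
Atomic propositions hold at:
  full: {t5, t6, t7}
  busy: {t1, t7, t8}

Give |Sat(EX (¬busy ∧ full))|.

3

Sat(¬busy) = {t0, t2, t3, t4, t5, t6, t9}
Sat(¬busy ∧ full) = {t5, t6}
Sat(EX (¬busy ∧ full)) = {s : some successor in {t5, t6}} = {t1, t3, t5}
|Sat(EX (¬busy ∧ full))| = |{t1, t3, t5}| = 3.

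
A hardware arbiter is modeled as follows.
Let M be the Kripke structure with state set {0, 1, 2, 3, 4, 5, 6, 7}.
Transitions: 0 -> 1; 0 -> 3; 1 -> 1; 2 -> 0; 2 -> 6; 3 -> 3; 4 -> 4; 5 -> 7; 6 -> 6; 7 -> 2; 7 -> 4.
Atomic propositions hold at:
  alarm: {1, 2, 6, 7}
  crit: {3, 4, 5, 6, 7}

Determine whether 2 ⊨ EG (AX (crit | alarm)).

Sat(crit | alarm) = {1, 2, 3, 4, 5, 6, 7}
Sat(AX (crit | alarm)) = {s : every successor in {1, 2, 3, 4, 5, 6, 7}} = {0, 1, 3, 4, 5, 6, 7}
EG (AX (crit | alarm)): greatest fixpoint, start Z0 = {0, 1, 3, 4, 5, 6, 7}, keep only states in Sat with some successor in Z. Already a fixed point.
Sat(EG (AX (crit | alarm))) = {0, 1, 3, 4, 5, 6, 7}
2 ∉ Sat(EG (AX (crit | alarm))) = {0, 1, 3, 4, 5, 6, 7}, so the formula does not hold at 2.

No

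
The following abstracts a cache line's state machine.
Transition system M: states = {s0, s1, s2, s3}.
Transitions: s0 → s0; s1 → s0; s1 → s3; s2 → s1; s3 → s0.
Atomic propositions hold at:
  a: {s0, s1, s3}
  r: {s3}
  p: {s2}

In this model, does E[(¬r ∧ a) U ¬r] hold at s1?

Yes

Sat(¬r) = {s0, s1, s2}
Sat(¬r ∧ a) = {s0, s1}
E[(¬r ∧ a) U ¬r]: least fixpoint, start Z0 = Sat(¬r) = {s0, s1, s2}, add states in Sat(¬r ∧ a) with some successor in Z. Already a fixed point.
Sat(E[(¬r ∧ a) U ¬r]) = {s0, s1, s2}
s1 ∈ Sat(E[(¬r ∧ a) U ¬r]) = {s0, s1, s2}, so the formula holds at s1.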